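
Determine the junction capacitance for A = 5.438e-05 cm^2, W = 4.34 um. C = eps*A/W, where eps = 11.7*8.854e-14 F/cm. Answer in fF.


Step 1: eps_Si = 11.7 * 8.854e-14 = 1.035918e-12 F/cm
Step 2: W in cm = 4.34 * 1e-4 = 4.34e-04 cm
Step 3: C = 1.035918e-12 * 5.438e-05 / 4.34e-04 = 1.298000e-13 F
Step 4: C = 129.8 fF

129.8


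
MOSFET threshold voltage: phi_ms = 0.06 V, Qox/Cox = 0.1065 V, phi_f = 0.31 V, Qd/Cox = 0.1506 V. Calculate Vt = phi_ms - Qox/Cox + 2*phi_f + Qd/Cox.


Step 1: Vt = phi_ms - Qox/Cox + 2*phi_f + Qd/Cox
Step 2: Vt = 0.06 - 0.1065 + 2*0.31 + 0.1506
Step 3: Vt = 0.06 - 0.1065 + 0.62 + 0.1506
Step 4: Vt = 0.7241 V

0.7241


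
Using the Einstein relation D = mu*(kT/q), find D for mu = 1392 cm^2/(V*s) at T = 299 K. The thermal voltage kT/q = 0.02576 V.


Step 1: D = mu * (kT/q)
Step 2: D = 1392 * 0.02576
Step 3: D = 35.86 cm^2/s

35.86


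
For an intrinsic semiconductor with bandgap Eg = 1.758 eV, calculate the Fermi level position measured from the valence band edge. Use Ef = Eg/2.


Step 1: For an intrinsic semiconductor, the Fermi level sits at midgap.
Step 2: Ef = Eg / 2 = 1.758 / 2 = 0.879 eV

0.879


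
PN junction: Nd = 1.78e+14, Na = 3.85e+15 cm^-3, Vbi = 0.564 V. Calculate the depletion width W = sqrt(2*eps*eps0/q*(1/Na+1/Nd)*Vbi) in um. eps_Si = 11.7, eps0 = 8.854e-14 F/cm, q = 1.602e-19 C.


Step 1: 1/Na + 1/Nd = 1/3.85e+15 + 1/1.78e+14 = 5.87772e-15
Step 2: 2*eps*eps0/q = 2*11.7*8.854e-14/1.602e-19 = 1.293281e+07
Step 3: W^2 = 1.293281e+07 * 5.87772e-15 * 0.564 = 4.28727e-08
Step 4: W = sqrt(4.28727e-08) = 2.071e-04 cm = 2.071 um

2.071


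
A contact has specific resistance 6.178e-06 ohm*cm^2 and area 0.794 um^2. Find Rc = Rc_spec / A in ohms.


Step 1: Convert area to cm^2: 0.794 um^2 = 7.9400e-09 cm^2
Step 2: Rc = Rc_spec / A = 6.178e-06 / 7.9400e-09
Step 3: Rc = 7.78e+02 ohms

7.78e+02


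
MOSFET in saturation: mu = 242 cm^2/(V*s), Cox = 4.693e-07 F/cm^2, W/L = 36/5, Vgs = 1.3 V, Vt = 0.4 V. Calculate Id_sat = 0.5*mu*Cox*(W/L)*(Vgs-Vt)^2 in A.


Step 1: Overdrive voltage Vov = Vgs - Vt = 1.3 - 0.4 = 0.9 V
Step 2: W/L = 36/5 = 7.2
Step 3: Id = 0.5 * 242 * 4.693e-07 * 7.2 * 0.9^2
Step 4: Id = 3.31e-04 A

3.31e-04


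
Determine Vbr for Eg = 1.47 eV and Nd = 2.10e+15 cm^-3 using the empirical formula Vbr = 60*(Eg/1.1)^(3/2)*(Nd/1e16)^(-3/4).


Step 1: Eg/1.1 = 1.47/1.1 = 1.336364
Step 2: (Eg/1.1)^1.5 = 1.336364^1.5 = 1.544853
Step 3: (Nd/1e16)^(-0.75) = (0.21)^(-0.75) = 3.223558
Step 4: Vbr = 60 * 1.544853 * 3.223558 = 298.8 V

298.8


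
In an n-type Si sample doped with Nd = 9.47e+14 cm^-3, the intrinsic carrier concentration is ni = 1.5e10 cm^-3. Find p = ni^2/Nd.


Step 1: Since Nd >> ni, n ≈ Nd = 9.47e+14 cm^-3
Step 2: p = ni^2 / n = (1.5e10)^2 / 9.47e+14
Step 3: p = 2.25e20 / 9.47e+14 = 2.38e+05 cm^-3

2.38e+05


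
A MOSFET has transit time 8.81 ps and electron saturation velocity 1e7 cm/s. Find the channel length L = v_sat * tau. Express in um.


Step 1: tau in seconds = 8.81 ps * 1e-12 = 8.8100e-12 s
Step 2: L = v_sat * tau = 1e7 * 8.8100e-12 = 8.8100e-05 cm
Step 3: L in um = 8.8100e-05 * 1e4 = 0.881 um

0.881


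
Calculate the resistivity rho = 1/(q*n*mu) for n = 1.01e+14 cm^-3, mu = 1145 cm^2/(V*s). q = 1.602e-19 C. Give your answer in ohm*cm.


Step 1: sigma = q * n * mu = 1.602e-19 * 1.01e+14 * 1145 = 1.85263e-02 S/cm
Step 2: rho = 1 / sigma = 1 / 1.85263e-02 = 53.98 ohm*cm

53.98


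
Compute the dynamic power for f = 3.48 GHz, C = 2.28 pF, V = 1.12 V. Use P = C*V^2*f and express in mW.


Step 1: V^2 = 1.12^2 = 1.2544 V^2
Step 2: P = C*V^2*f = 2.28e-12 F * 1.2544 * 3.48e9 Hz
Step 3: P = 9.95291136e-03 W
Step 4: P = 9.953 mW

9.953


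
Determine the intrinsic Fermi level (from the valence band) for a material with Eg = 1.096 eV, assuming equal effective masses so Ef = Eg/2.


Step 1: For an intrinsic semiconductor, the Fermi level sits at midgap.
Step 2: Ef = Eg / 2 = 1.096 / 2 = 0.548 eV

0.548


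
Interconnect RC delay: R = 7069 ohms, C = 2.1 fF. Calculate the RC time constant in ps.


Step 1: tau = R * C
Step 2: tau = 7069 * 2.1 fF = 7069 * 2.1e-15 F
Step 3: tau = 1.48449e-11 s = 14.8449 ps

14.8449


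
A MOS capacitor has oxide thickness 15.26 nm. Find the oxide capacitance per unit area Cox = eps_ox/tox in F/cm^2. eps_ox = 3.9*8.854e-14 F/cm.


Step 1: eps_ox = 3.9 * 8.854e-14 = 3.45306e-13 F/cm
Step 2: tox in cm = 15.26 nm * 1e-7 = 1.5260e-06 cm
Step 3: Cox = 3.45306e-13 / 1.5260e-06 = 2.26e-07 F/cm^2

2.26e-07


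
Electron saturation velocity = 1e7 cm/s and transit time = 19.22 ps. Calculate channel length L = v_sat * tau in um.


Step 1: tau in seconds = 19.22 ps * 1e-12 = 1.9220e-11 s
Step 2: L = v_sat * tau = 1e7 * 1.9220e-11 = 1.9220e-04 cm
Step 3: L in um = 1.9220e-04 * 1e4 = 1.922 um

1.922


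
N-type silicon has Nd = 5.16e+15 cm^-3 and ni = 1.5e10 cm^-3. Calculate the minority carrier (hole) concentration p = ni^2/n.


Step 1: Since Nd >> ni, n ≈ Nd = 5.16e+15 cm^-3
Step 2: p = ni^2 / n = (1.5e10)^2 / 5.16e+15
Step 3: p = 2.25e20 / 5.16e+15 = 4.36e+04 cm^-3

4.36e+04


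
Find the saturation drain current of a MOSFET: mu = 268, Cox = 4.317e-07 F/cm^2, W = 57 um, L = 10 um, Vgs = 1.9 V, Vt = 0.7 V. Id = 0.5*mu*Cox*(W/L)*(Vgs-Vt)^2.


Step 1: Overdrive voltage Vov = Vgs - Vt = 1.9 - 0.7 = 1.2 V
Step 2: W/L = 57/10 = 5.7
Step 3: Id = 0.5 * 268 * 4.317e-07 * 5.7 * 1.2^2
Step 4: Id = 4.75e-04 A

4.75e-04


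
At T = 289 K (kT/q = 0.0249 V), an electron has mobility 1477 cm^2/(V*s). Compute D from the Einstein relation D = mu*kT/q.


Step 1: D = mu * (kT/q)
Step 2: D = 1477 * 0.0249
Step 3: D = 36.78 cm^2/s

36.78


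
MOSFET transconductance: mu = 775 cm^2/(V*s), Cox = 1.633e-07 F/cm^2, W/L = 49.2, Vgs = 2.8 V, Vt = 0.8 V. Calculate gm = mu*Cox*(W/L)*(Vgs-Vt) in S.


Step 1: Vov = Vgs - Vt = 2.8 - 0.8 = 2.0 V
Step 2: gm = mu * Cox * (W/L) * Vov
Step 3: gm = 775 * 1.633e-07 * 49.2 * 2.0 = 1.25e-02 S

1.25e-02


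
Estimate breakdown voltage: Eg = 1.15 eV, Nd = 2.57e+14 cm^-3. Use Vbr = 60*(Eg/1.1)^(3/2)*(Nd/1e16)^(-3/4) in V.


Step 1: Eg/1.1 = 1.15/1.1 = 1.045455
Step 2: (Eg/1.1)^1.5 = 1.045455^1.5 = 1.068952
Step 3: (Nd/1e16)^(-0.75) = (0.0257)^(-0.75) = 15.579380
Step 4: Vbr = 60 * 1.068952 * 15.579380 = 999.2 V

999.2


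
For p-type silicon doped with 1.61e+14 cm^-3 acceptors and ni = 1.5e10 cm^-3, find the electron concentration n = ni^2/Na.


Step 1: Majority hole concentration p ≈ Na = 1.61e+14 cm^-3
Step 2: n = ni^2 / Na = (1.5e10)^2 / 1.61e+14
Step 3: n = 1.40e+06 cm^-3

1.40e+06


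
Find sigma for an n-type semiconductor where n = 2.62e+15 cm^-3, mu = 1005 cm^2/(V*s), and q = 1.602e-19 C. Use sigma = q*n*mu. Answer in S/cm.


Step 1: sigma = q * n * mu
Step 2: sigma = 1.602e-19 * 2.62e+15 * 1005
Step 3: sigma = 4.218e-01 S/cm

4.218e-01


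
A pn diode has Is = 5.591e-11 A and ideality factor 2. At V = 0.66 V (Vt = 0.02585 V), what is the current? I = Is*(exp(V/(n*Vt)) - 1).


Step 1: V/(n*Vt) = 0.66/(2*0.02585) = 12.7660
Step 2: exp(12.7660) = 3.5011e+05
Step 3: I = 5.591e-11 * (3.5011e+05 - 1) = 1.96e-05 A

1.96e-05


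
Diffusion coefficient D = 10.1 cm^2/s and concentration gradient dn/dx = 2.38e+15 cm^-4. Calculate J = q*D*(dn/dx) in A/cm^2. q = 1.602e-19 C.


Step 1: J = q * D * (dn/dx)
Step 2: J = 1.602e-19 * 10.1 * 2.38e+15
Step 3: J = 3.85e-03 A/cm^2

3.85e-03


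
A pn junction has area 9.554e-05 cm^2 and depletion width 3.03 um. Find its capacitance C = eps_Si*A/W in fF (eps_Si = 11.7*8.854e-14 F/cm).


Step 1: eps_Si = 11.7 * 8.854e-14 = 1.035918e-12 F/cm
Step 2: W in cm = 3.03 * 1e-4 = 3.03e-04 cm
Step 3: C = 1.035918e-12 * 9.554e-05 / 3.03e-04 = 3.266390e-13 F
Step 4: C = 326.64 fF

326.64


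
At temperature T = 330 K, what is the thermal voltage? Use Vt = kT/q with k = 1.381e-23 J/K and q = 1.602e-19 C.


Step 1: kT = 1.381e-23 * 330 = 4.5573e-21 J
Step 2: Vt = kT/q = 4.5573e-21 / 1.602e-19
Step 3: Vt = 0.02845 V

0.02845


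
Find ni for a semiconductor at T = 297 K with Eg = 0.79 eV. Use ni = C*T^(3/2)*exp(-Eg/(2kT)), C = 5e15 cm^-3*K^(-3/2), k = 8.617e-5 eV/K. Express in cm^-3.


Step 1: Compute kT = 8.617e-5 * 297 = 0.02559249 eV
Step 2: Exponent = -Eg/(2kT) = -0.79/(2*0.02559249) = -15.43422
Step 3: T^(3/2) = 297^1.5 = 5118.41
Step 4: ni = 5e15 * 5118.41 * exp(-15.43422) = 5.07e+12 cm^-3

5.07e+12


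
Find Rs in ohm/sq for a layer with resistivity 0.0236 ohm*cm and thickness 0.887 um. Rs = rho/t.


Step 1: Convert thickness to cm: t = 0.887 um = 8.8700e-05 cm
Step 2: Rs = rho / t = 0.0236 / 8.8700e-05
Step 3: Rs = 266.1 ohm/sq

266.1


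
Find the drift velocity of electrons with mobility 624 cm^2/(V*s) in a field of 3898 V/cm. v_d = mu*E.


Step 1: v_d = mu * E
Step 2: v_d = 624 * 3898 = 2432352
Step 3: v_d = 2.43e+06 cm/s

2.43e+06


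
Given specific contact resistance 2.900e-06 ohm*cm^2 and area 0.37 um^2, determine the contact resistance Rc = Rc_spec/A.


Step 1: Convert area to cm^2: 0.37 um^2 = 3.7000e-09 cm^2
Step 2: Rc = Rc_spec / A = 2.900e-06 / 3.7000e-09
Step 3: Rc = 7.84e+02 ohms

7.84e+02


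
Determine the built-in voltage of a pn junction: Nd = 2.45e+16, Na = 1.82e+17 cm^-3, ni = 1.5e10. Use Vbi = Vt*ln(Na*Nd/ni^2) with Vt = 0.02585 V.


Step 1: Compute Na*Nd/ni^2 = 1.82e+17 * 2.45e+16 / (1.5e10)^2 = 1.9818e+13
Step 2: ln(1.9818e+13) = 30.6176
Step 3: Vbi = 0.02585 * 30.6176 = 0.791 V

0.791


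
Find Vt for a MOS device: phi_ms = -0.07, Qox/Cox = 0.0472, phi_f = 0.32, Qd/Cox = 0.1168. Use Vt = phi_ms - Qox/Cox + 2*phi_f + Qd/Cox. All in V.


Step 1: Vt = phi_ms - Qox/Cox + 2*phi_f + Qd/Cox
Step 2: Vt = -0.07 - 0.0472 + 2*0.32 + 0.1168
Step 3: Vt = -0.07 - 0.0472 + 0.64 + 0.1168
Step 4: Vt = 0.6396 V

0.6396


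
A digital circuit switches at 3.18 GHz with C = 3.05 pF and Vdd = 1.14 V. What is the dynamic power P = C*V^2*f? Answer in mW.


Step 1: V^2 = 1.14^2 = 1.2996 V^2
Step 2: P = C*V^2*f = 3.05e-12 F * 1.2996 * 3.18e9 Hz
Step 3: P = 1.26048204e-02 W
Step 4: P = 12.605 mW

12.605


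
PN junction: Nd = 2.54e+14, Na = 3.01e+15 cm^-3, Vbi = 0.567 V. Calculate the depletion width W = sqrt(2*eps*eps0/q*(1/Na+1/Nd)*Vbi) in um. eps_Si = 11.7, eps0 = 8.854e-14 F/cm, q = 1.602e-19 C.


Step 1: 1/Na + 1/Nd = 1/3.01e+15 + 1/2.54e+14 = 4.26923e-15
Step 2: 2*eps*eps0/q = 2*11.7*8.854e-14/1.602e-19 = 1.293281e+07
Step 3: W^2 = 1.293281e+07 * 4.26923e-15 * 0.567 = 3.13059e-08
Step 4: W = sqrt(3.13059e-08) = 1.769e-04 cm = 1.769 um

1.769


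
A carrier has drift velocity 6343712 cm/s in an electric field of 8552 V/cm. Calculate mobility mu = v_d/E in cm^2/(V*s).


Step 1: mu = v_d / E
Step 2: mu = 6343712 / 8552
Step 3: mu = 741.78 cm^2/(V*s)

741.78


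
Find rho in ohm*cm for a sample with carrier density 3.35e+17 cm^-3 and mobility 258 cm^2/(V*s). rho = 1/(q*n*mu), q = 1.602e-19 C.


Step 1: sigma = q * n * mu = 1.602e-19 * 3.35e+17 * 258 = 1.38461e+01 S/cm
Step 2: rho = 1 / sigma = 1 / 1.38461e+01 = 0.07222 ohm*cm

0.07222


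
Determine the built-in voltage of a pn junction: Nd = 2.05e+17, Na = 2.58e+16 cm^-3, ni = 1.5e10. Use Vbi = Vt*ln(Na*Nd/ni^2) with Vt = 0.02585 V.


Step 1: Compute Na*Nd/ni^2 = 2.58e+16 * 2.05e+17 / (1.5e10)^2 = 2.3507e+13
Step 2: ln(2.3507e+13) = 30.7883
Step 3: Vbi = 0.02585 * 30.7883 = 0.796 V

0.796


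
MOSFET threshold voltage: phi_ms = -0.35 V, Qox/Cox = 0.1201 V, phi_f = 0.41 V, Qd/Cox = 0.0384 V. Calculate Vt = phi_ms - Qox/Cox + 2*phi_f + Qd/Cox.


Step 1: Vt = phi_ms - Qox/Cox + 2*phi_f + Qd/Cox
Step 2: Vt = -0.35 - 0.1201 + 2*0.41 + 0.0384
Step 3: Vt = -0.35 - 0.1201 + 0.82 + 0.0384
Step 4: Vt = 0.3883 V

0.3883


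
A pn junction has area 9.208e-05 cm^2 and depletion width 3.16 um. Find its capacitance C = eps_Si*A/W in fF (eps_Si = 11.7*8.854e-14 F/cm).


Step 1: eps_Si = 11.7 * 8.854e-14 = 1.035918e-12 F/cm
Step 2: W in cm = 3.16 * 1e-4 = 3.16e-04 cm
Step 3: C = 1.035918e-12 * 9.208e-05 / 3.16e-04 = 3.018586e-13 F
Step 4: C = 301.86 fF

301.86


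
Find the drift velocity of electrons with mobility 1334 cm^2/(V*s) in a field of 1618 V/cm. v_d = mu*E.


Step 1: v_d = mu * E
Step 2: v_d = 1334 * 1618 = 2158412
Step 3: v_d = 2.16e+06 cm/s

2.16e+06


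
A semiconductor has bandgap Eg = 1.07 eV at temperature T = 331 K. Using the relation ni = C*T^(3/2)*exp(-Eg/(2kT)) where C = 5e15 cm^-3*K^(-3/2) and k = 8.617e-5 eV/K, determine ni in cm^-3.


Step 1: Compute kT = 8.617e-5 * 331 = 0.02852227 eV
Step 2: Exponent = -Eg/(2kT) = -1.07/(2*0.02852227) = -18.75727
Step 3: T^(3/2) = 331^1.5 = 6022.02
Step 4: ni = 5e15 * 6022.02 * exp(-18.75727) = 2.15e+11 cm^-3

2.15e+11


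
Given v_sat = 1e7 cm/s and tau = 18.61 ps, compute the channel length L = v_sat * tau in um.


Step 1: tau in seconds = 18.61 ps * 1e-12 = 1.8610e-11 s
Step 2: L = v_sat * tau = 1e7 * 1.8610e-11 = 1.8610e-04 cm
Step 3: L in um = 1.8610e-04 * 1e4 = 1.861 um

1.861


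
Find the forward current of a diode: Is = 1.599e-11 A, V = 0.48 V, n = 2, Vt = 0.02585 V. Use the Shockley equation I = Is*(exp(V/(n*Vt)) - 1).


Step 1: V/(n*Vt) = 0.48/(2*0.02585) = 9.2843
Step 2: exp(9.2843) = 1.0768e+04
Step 3: I = 1.599e-11 * (1.0768e+04 - 1) = 1.72e-07 A

1.72e-07


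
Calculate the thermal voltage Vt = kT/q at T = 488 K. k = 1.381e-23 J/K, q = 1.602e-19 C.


Step 1: kT = 1.381e-23 * 488 = 6.73928e-21 J
Step 2: Vt = kT/q = 6.73928e-21 / 1.602e-19
Step 3: Vt = 0.04207 V

0.04207


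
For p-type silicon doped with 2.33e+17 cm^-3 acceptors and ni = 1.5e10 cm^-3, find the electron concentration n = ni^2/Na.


Step 1: Majority hole concentration p ≈ Na = 2.33e+17 cm^-3
Step 2: n = ni^2 / Na = (1.5e10)^2 / 2.33e+17
Step 3: n = 9.66e+02 cm^-3

9.66e+02


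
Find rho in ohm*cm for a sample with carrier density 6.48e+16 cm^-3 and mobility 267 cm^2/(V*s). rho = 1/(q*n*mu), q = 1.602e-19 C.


Step 1: sigma = q * n * mu = 1.602e-19 * 6.48e+16 * 267 = 2.77172e+00 S/cm
Step 2: rho = 1 / sigma = 1 / 2.77172e+00 = 0.3608 ohm*cm

0.3608


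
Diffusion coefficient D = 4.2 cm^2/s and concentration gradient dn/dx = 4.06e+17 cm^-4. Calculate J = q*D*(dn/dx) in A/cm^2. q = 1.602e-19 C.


Step 1: J = q * D * (dn/dx)
Step 2: J = 1.602e-19 * 4.2 * 4.06e+17
Step 3: J = 2.73e-01 A/cm^2

2.73e-01


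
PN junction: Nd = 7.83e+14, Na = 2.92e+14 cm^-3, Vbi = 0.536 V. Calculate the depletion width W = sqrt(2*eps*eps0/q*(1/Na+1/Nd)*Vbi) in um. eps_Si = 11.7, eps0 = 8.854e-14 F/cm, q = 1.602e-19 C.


Step 1: 1/Na + 1/Nd = 1/2.92e+14 + 1/7.83e+14 = 4.70180e-15
Step 2: 2*eps*eps0/q = 2*11.7*8.854e-14/1.602e-19 = 1.293281e+07
Step 3: W^2 = 1.293281e+07 * 4.70180e-15 * 0.536 = 3.25928e-08
Step 4: W = sqrt(3.25928e-08) = 1.805e-04 cm = 1.805 um

1.805


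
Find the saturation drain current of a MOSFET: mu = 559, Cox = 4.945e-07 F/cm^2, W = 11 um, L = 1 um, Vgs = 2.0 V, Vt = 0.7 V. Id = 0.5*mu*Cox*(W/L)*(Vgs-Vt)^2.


Step 1: Overdrive voltage Vov = Vgs - Vt = 2.0 - 0.7 = 1.3 V
Step 2: W/L = 11/1 = 11
Step 3: Id = 0.5 * 559 * 4.945e-07 * 11 * 1.3^2
Step 4: Id = 2.57e-03 A

2.57e-03


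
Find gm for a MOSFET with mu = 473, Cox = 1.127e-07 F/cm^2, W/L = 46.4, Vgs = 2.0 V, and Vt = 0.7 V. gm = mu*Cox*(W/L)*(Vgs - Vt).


Step 1: Vov = Vgs - Vt = 2.0 - 0.7 = 1.3 V
Step 2: gm = mu * Cox * (W/L) * Vov
Step 3: gm = 473 * 1.127e-07 * 46.4 * 1.3 = 3.22e-03 S

3.22e-03


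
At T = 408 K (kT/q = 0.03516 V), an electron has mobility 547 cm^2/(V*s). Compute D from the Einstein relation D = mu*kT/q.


Step 1: D = mu * (kT/q)
Step 2: D = 547 * 0.03516
Step 3: D = 19.23 cm^2/s

19.23


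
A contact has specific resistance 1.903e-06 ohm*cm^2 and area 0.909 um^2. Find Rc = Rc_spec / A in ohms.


Step 1: Convert area to cm^2: 0.909 um^2 = 9.0900e-09 cm^2
Step 2: Rc = Rc_spec / A = 1.903e-06 / 9.0900e-09
Step 3: Rc = 2.09e+02 ohms

2.09e+02


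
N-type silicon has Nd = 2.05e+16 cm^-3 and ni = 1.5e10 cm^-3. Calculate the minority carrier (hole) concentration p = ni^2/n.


Step 1: Since Nd >> ni, n ≈ Nd = 2.05e+16 cm^-3
Step 2: p = ni^2 / n = (1.5e10)^2 / 2.05e+16
Step 3: p = 2.25e20 / 2.05e+16 = 1.10e+04 cm^-3

1.10e+04


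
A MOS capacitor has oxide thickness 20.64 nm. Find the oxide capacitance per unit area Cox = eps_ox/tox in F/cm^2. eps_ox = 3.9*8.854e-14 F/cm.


Step 1: eps_ox = 3.9 * 8.854e-14 = 3.45306e-13 F/cm
Step 2: tox in cm = 20.64 nm * 1e-7 = 2.0640e-06 cm
Step 3: Cox = 3.45306e-13 / 2.0640e-06 = 1.67e-07 F/cm^2

1.67e-07


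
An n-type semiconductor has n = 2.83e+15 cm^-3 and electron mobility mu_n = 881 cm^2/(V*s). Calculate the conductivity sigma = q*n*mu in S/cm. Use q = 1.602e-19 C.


Step 1: sigma = q * n * mu
Step 2: sigma = 1.602e-19 * 2.83e+15 * 881
Step 3: sigma = 3.994e-01 S/cm

3.994e-01


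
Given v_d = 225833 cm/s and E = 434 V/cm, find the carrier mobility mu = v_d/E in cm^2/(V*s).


Step 1: mu = v_d / E
Step 2: mu = 225833 / 434
Step 3: mu = 520.35 cm^2/(V*s)

520.35


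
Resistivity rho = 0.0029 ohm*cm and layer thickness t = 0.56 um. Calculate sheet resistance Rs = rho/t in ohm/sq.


Step 1: Convert thickness to cm: t = 0.56 um = 5.6000e-05 cm
Step 2: Rs = rho / t = 0.0029 / 5.6000e-05
Step 3: Rs = 51.8 ohm/sq

51.8


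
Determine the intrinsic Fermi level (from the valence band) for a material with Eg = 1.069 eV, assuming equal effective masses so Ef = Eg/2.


Step 1: For an intrinsic semiconductor, the Fermi level sits at midgap.
Step 2: Ef = Eg / 2 = 1.069 / 2 = 0.5345 eV

0.5345


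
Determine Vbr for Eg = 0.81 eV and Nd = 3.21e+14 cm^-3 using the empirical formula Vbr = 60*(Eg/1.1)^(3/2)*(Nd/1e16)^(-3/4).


Step 1: Eg/1.1 = 0.81/1.1 = 0.736364
Step 2: (Eg/1.1)^1.5 = 0.736364^1.5 = 0.631886
Step 3: (Nd/1e16)^(-0.75) = (0.0321)^(-0.75) = 13.186248
Step 4: Vbr = 60 * 0.631886 * 13.186248 = 499.9 V

499.9


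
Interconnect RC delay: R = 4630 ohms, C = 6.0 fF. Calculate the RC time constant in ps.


Step 1: tau = R * C
Step 2: tau = 4630 * 6.0 fF = 4630 * 6.0e-15 F
Step 3: tau = 2.778e-11 s = 27.78 ps

27.78


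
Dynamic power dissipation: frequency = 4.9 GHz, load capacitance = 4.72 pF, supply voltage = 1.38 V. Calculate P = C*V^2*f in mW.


Step 1: V^2 = 1.38^2 = 1.9044 V^2
Step 2: P = C*V^2*f = 4.72e-12 F * 1.9044 * 4.9e9 Hz
Step 3: P = 4.40449632e-02 W
Step 4: P = 44.045 mW

44.045


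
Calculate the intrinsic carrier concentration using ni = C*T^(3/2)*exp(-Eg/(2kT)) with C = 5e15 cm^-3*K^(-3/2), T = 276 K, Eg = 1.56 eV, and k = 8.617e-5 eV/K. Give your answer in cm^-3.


Step 1: Compute kT = 8.617e-5 * 276 = 0.02378292 eV
Step 2: Exponent = -Eg/(2kT) = -1.56/(2*0.02378292) = -32.79665
Step 3: T^(3/2) = 276^1.5 = 4585.26
Step 4: ni = 5e15 * 4585.26 * exp(-32.79665) = 1.31e+05 cm^-3

1.31e+05


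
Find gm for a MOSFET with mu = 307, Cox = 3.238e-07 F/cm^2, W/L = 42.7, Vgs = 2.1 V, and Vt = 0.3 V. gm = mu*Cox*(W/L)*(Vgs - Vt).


Step 1: Vov = Vgs - Vt = 2.1 - 0.3 = 1.8 V
Step 2: gm = mu * Cox * (W/L) * Vov
Step 3: gm = 307 * 3.238e-07 * 42.7 * 1.8 = 7.64e-03 S

7.64e-03


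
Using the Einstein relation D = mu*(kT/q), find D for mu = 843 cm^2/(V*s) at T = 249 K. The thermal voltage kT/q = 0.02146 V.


Step 1: D = mu * (kT/q)
Step 2: D = 843 * 0.02146
Step 3: D = 18.09 cm^2/s

18.09


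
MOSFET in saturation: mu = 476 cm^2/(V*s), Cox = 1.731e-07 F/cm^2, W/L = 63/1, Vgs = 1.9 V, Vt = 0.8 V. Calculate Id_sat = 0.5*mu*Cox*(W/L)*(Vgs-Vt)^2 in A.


Step 1: Overdrive voltage Vov = Vgs - Vt = 1.9 - 0.8 = 1.1 V
Step 2: W/L = 63/1 = 63
Step 3: Id = 0.5 * 476 * 1.731e-07 * 63 * 1.1^2
Step 4: Id = 3.14e-03 A

3.14e-03


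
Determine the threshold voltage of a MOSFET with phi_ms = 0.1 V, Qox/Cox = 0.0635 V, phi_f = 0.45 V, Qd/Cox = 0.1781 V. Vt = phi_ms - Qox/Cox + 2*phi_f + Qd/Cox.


Step 1: Vt = phi_ms - Qox/Cox + 2*phi_f + Qd/Cox
Step 2: Vt = 0.1 - 0.0635 + 2*0.45 + 0.1781
Step 3: Vt = 0.1 - 0.0635 + 0.9 + 0.1781
Step 4: Vt = 1.1146 V

1.1146


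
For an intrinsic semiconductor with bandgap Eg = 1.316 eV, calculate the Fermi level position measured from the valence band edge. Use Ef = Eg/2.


Step 1: For an intrinsic semiconductor, the Fermi level sits at midgap.
Step 2: Ef = Eg / 2 = 1.316 / 2 = 0.658 eV

0.658


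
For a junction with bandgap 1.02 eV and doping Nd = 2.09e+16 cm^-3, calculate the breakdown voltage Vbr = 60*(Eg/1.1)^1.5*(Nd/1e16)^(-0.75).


Step 1: Eg/1.1 = 1.02/1.1 = 0.927273
Step 2: (Eg/1.1)^1.5 = 0.927273^1.5 = 0.892918
Step 3: (Nd/1e16)^(-0.75) = (2.09)^(-0.75) = 0.575295
Step 4: Vbr = 60 * 0.892918 * 0.575295 = 30.8 V

30.8


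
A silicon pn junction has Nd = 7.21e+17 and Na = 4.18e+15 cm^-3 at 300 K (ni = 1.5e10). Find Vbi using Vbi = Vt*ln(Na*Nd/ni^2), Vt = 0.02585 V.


Step 1: Compute Na*Nd/ni^2 = 4.18e+15 * 7.21e+17 / (1.5e10)^2 = 1.3395e+13
Step 2: ln(1.3395e+13) = 30.2259
Step 3: Vbi = 0.02585 * 30.2259 = 0.781 V

0.781


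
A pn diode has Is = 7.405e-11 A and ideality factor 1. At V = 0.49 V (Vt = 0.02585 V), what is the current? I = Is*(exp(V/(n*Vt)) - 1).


Step 1: V/(n*Vt) = 0.49/(1*0.02585) = 18.9555
Step 2: exp(18.9555) = 1.7071e+08
Step 3: I = 7.405e-11 * (1.7071e+08 - 1) = 1.26e-02 A

1.26e-02


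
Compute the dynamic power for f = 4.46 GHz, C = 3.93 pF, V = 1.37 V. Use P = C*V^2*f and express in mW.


Step 1: V^2 = 1.37^2 = 1.8769 V^2
Step 2: P = C*V^2*f = 3.93e-12 F * 1.8769 * 4.46e9 Hz
Step 3: P = 3.289792782e-02 W
Step 4: P = 32.898 mW

32.898


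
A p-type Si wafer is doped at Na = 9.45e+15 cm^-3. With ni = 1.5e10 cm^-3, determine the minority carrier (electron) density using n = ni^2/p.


Step 1: Majority hole concentration p ≈ Na = 9.45e+15 cm^-3
Step 2: n = ni^2 / Na = (1.5e10)^2 / 9.45e+15
Step 3: n = 2.38e+04 cm^-3

2.38e+04


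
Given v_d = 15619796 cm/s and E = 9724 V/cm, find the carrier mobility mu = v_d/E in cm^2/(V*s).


Step 1: mu = v_d / E
Step 2: mu = 15619796 / 9724
Step 3: mu = 1606.31 cm^2/(V*s)

1606.31


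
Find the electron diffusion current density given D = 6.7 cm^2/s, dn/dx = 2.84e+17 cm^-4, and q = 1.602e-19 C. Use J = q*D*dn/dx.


Step 1: J = q * D * (dn/dx)
Step 2: J = 1.602e-19 * 6.7 * 2.84e+17
Step 3: J = 3.05e-01 A/cm^2

3.05e-01


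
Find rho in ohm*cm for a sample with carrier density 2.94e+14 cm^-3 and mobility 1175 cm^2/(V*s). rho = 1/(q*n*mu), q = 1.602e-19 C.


Step 1: sigma = q * n * mu = 1.602e-19 * 2.94e+14 * 1175 = 5.53411e-02 S/cm
Step 2: rho = 1 / sigma = 1 / 5.53411e-02 = 18.07 ohm*cm

18.07


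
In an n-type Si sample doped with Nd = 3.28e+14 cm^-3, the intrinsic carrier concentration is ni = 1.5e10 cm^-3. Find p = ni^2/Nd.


Step 1: Since Nd >> ni, n ≈ Nd = 3.28e+14 cm^-3
Step 2: p = ni^2 / n = (1.5e10)^2 / 3.28e+14
Step 3: p = 2.25e20 / 3.28e+14 = 6.86e+05 cm^-3

6.86e+05


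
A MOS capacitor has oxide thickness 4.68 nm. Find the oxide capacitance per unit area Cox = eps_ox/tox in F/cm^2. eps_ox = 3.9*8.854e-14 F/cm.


Step 1: eps_ox = 3.9 * 8.854e-14 = 3.45306e-13 F/cm
Step 2: tox in cm = 4.68 nm * 1e-7 = 4.6800e-07 cm
Step 3: Cox = 3.45306e-13 / 4.6800e-07 = 7.38e-07 F/cm^2

7.38e-07


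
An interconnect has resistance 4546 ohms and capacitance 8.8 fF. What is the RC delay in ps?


Step 1: tau = R * C
Step 2: tau = 4546 * 8.8 fF = 4546 * 8.8e-15 F
Step 3: tau = 4.00048e-11 s = 40.0048 ps

40.0048


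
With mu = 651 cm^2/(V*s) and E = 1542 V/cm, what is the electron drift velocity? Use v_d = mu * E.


Step 1: v_d = mu * E
Step 2: v_d = 651 * 1542 = 1003842
Step 3: v_d = 1.00e+06 cm/s

1.00e+06


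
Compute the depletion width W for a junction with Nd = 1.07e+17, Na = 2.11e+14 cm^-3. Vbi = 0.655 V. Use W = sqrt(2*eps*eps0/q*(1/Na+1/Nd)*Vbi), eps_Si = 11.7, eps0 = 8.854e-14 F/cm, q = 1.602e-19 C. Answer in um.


Step 1: 1/Na + 1/Nd = 1/2.11e+14 + 1/1.07e+17 = 4.74868e-15
Step 2: 2*eps*eps0/q = 2*11.7*8.854e-14/1.602e-19 = 1.293281e+07
Step 3: W^2 = 1.293281e+07 * 4.74868e-15 * 0.655 = 4.02260e-08
Step 4: W = sqrt(4.02260e-08) = 2.006e-04 cm = 2.006 um

2.006


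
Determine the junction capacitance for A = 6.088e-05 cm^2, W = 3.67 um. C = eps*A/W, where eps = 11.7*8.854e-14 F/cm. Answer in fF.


Step 1: eps_Si = 11.7 * 8.854e-14 = 1.035918e-12 F/cm
Step 2: W in cm = 3.67 * 1e-4 = 3.67e-04 cm
Step 3: C = 1.035918e-12 * 6.088e-05 / 3.67e-04 = 1.718438e-13 F
Step 4: C = 171.84 fF

171.84


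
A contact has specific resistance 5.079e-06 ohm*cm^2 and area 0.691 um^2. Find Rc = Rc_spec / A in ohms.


Step 1: Convert area to cm^2: 0.691 um^2 = 6.9100e-09 cm^2
Step 2: Rc = Rc_spec / A = 5.079e-06 / 6.9100e-09
Step 3: Rc = 7.35e+02 ohms

7.35e+02


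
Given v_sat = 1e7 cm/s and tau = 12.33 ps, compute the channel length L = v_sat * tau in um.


Step 1: tau in seconds = 12.33 ps * 1e-12 = 1.2330e-11 s
Step 2: L = v_sat * tau = 1e7 * 1.2330e-11 = 1.2330e-04 cm
Step 3: L in um = 1.2330e-04 * 1e4 = 1.233 um

1.233


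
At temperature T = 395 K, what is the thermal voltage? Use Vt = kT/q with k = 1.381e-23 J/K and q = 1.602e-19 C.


Step 1: kT = 1.381e-23 * 395 = 5.45495e-21 J
Step 2: Vt = kT/q = 5.45495e-21 / 1.602e-19
Step 3: Vt = 0.03405 V

0.03405


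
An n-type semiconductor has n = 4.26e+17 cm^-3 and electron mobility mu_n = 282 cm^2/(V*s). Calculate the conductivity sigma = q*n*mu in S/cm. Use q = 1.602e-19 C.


Step 1: sigma = q * n * mu
Step 2: sigma = 1.602e-19 * 4.26e+17 * 282
Step 3: sigma = 1.925e+01 S/cm

1.925e+01


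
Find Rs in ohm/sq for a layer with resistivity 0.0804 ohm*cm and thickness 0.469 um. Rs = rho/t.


Step 1: Convert thickness to cm: t = 0.469 um = 4.6900e-05 cm
Step 2: Rs = rho / t = 0.0804 / 4.6900e-05
Step 3: Rs = 1714.3 ohm/sq

1714.3


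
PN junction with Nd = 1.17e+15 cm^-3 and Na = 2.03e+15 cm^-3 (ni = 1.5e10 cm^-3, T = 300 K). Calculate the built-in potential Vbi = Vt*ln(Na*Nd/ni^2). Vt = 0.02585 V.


Step 1: Compute Na*Nd/ni^2 = 2.03e+15 * 1.17e+15 / (1.5e10)^2 = 1.0556e+10
Step 2: ln(1.0556e+10) = 23.0800
Step 3: Vbi = 0.02585 * 23.0800 = 0.597 V

0.597


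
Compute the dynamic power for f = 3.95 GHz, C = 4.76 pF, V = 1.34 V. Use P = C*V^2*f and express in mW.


Step 1: V^2 = 1.34^2 = 1.7956 V^2
Step 2: P = C*V^2*f = 4.76e-12 F * 1.7956 * 3.95e9 Hz
Step 3: P = 3.37608712e-02 W
Step 4: P = 33.761 mW

33.761


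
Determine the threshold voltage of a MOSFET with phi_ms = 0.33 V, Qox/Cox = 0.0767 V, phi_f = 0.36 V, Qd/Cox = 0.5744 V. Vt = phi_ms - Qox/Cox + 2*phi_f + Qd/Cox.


Step 1: Vt = phi_ms - Qox/Cox + 2*phi_f + Qd/Cox
Step 2: Vt = 0.33 - 0.0767 + 2*0.36 + 0.5744
Step 3: Vt = 0.33 - 0.0767 + 0.72 + 0.5744
Step 4: Vt = 1.5477 V

1.5477


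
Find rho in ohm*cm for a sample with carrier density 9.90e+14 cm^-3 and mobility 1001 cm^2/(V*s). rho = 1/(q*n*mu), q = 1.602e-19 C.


Step 1: sigma = q * n * mu = 1.602e-19 * 9.90e+14 * 1001 = 1.58757e-01 S/cm
Step 2: rho = 1 / sigma = 1 / 1.58757e-01 = 6.299 ohm*cm

6.299


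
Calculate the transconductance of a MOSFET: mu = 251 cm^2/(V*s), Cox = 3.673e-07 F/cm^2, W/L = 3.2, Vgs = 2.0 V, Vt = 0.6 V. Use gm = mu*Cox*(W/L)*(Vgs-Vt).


Step 1: Vov = Vgs - Vt = 2.0 - 0.6 = 1.4 V
Step 2: gm = mu * Cox * (W/L) * Vov
Step 3: gm = 251 * 3.673e-07 * 3.2 * 1.4 = 4.13e-04 S

4.13e-04


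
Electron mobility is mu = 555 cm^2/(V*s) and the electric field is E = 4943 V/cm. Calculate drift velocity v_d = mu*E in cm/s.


Step 1: v_d = mu * E
Step 2: v_d = 555 * 4943 = 2743365
Step 3: v_d = 2.74e+06 cm/s

2.74e+06


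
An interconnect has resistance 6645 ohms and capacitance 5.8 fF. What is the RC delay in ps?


Step 1: tau = R * C
Step 2: tau = 6645 * 5.8 fF = 6645 * 5.8e-15 F
Step 3: tau = 3.8541e-11 s = 38.541 ps

38.541


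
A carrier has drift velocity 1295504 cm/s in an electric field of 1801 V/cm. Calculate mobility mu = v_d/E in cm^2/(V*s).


Step 1: mu = v_d / E
Step 2: mu = 1295504 / 1801
Step 3: mu = 719.32 cm^2/(V*s)

719.32


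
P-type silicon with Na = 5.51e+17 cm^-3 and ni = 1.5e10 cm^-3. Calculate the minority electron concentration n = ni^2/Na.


Step 1: Majority hole concentration p ≈ Na = 5.51e+17 cm^-3
Step 2: n = ni^2 / Na = (1.5e10)^2 / 5.51e+17
Step 3: n = 4.08e+02 cm^-3

4.08e+02


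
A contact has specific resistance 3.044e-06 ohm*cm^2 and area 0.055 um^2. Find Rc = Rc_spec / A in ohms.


Step 1: Convert area to cm^2: 0.055 um^2 = 5.5000e-10 cm^2
Step 2: Rc = Rc_spec / A = 3.044e-06 / 5.5000e-10
Step 3: Rc = 5.53e+03 ohms

5.53e+03


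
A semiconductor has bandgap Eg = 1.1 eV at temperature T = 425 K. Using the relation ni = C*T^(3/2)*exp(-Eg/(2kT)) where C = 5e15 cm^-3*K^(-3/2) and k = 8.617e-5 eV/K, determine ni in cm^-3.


Step 1: Compute kT = 8.617e-5 * 425 = 0.03662225 eV
Step 2: Exponent = -Eg/(2kT) = -1.1/(2*0.03662225) = -15.01819
Step 3: T^(3/2) = 425^1.5 = 8761.60
Step 4: ni = 5e15 * 8761.60 * exp(-15.01819) = 1.32e+13 cm^-3

1.32e+13


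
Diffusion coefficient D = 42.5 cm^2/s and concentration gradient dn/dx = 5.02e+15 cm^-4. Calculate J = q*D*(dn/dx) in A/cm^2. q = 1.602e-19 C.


Step 1: J = q * D * (dn/dx)
Step 2: J = 1.602e-19 * 42.5 * 5.02e+15
Step 3: J = 3.42e-02 A/cm^2

3.42e-02


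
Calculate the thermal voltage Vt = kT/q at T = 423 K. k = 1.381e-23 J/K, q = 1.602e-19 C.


Step 1: kT = 1.381e-23 * 423 = 5.84163e-21 J
Step 2: Vt = kT/q = 5.84163e-21 / 1.602e-19
Step 3: Vt = 0.03646 V

0.03646


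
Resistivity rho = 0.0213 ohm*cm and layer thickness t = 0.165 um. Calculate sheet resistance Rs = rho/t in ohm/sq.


Step 1: Convert thickness to cm: t = 0.165 um = 1.6500e-05 cm
Step 2: Rs = rho / t = 0.0213 / 1.6500e-05
Step 3: Rs = 1290.9 ohm/sq

1290.9


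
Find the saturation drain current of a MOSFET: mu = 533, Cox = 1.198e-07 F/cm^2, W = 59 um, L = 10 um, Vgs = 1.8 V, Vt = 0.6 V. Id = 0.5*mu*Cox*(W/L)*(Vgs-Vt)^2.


Step 1: Overdrive voltage Vov = Vgs - Vt = 1.8 - 0.6 = 1.2 V
Step 2: W/L = 59/10 = 5.9
Step 3: Id = 0.5 * 533 * 1.198e-07 * 5.9 * 1.2^2
Step 4: Id = 2.71e-04 A

2.71e-04


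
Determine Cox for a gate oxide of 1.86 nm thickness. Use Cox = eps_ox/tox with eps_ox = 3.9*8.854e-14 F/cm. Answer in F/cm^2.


Step 1: eps_ox = 3.9 * 8.854e-14 = 3.45306e-13 F/cm
Step 2: tox in cm = 1.86 nm * 1e-7 = 1.8600e-07 cm
Step 3: Cox = 3.45306e-13 / 1.8600e-07 = 1.86e-06 F/cm^2

1.86e-06


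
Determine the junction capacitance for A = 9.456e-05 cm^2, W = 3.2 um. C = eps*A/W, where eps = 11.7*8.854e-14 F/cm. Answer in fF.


Step 1: eps_Si = 11.7 * 8.854e-14 = 1.035918e-12 F/cm
Step 2: W in cm = 3.2 * 1e-4 = 3.20e-04 cm
Step 3: C = 1.035918e-12 * 9.456e-05 / 3.20e-04 = 3.061138e-13 F
Step 4: C = 306.11 fF

306.11


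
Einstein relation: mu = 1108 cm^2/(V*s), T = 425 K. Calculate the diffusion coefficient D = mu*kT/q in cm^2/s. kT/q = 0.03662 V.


Step 1: D = mu * (kT/q)
Step 2: D = 1108 * 0.03662
Step 3: D = 40.57 cm^2/s

40.57


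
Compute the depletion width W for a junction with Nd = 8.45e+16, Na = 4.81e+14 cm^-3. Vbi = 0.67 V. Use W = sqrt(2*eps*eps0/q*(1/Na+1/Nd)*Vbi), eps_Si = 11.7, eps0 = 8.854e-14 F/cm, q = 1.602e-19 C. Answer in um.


Step 1: 1/Na + 1/Nd = 1/4.81e+14 + 1/8.45e+16 = 2.09084e-15
Step 2: 2*eps*eps0/q = 2*11.7*8.854e-14/1.602e-19 = 1.293281e+07
Step 3: W^2 = 1.293281e+07 * 2.09084e-15 * 0.67 = 1.81171e-08
Step 4: W = sqrt(1.81171e-08) = 1.346e-04 cm = 1.346 um

1.346


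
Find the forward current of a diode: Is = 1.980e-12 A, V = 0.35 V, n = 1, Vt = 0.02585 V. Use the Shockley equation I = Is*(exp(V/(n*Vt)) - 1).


Step 1: V/(n*Vt) = 0.35/(1*0.02585) = 13.5397
Step 2: exp(13.5397) = 7.5896e+05
Step 3: I = 1.980e-12 * (7.5896e+05 - 1) = 1.50e-06 A

1.50e-06


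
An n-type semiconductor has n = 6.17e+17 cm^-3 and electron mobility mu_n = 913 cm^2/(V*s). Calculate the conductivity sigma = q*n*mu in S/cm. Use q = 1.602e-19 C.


Step 1: sigma = q * n * mu
Step 2: sigma = 1.602e-19 * 6.17e+17 * 913
Step 3: sigma = 9.024e+01 S/cm

9.024e+01


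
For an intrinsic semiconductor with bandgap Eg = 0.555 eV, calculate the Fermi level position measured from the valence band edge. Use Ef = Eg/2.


Step 1: For an intrinsic semiconductor, the Fermi level sits at midgap.
Step 2: Ef = Eg / 2 = 0.555 / 2 = 0.2775 eV

0.2775


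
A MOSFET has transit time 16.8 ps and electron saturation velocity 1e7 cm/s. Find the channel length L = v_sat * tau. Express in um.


Step 1: tau in seconds = 16.8 ps * 1e-12 = 1.6800e-11 s
Step 2: L = v_sat * tau = 1e7 * 1.6800e-11 = 1.6800e-04 cm
Step 3: L in um = 1.6800e-04 * 1e4 = 1.68 um

1.68


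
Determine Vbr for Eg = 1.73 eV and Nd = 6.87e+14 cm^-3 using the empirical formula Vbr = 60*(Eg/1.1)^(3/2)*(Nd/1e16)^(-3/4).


Step 1: Eg/1.1 = 1.73/1.1 = 1.572727
Step 2: (Eg/1.1)^1.5 = 1.572727^1.5 = 1.972332
Step 3: (Nd/1e16)^(-0.75) = (0.0687)^(-0.75) = 7.452165
Step 4: Vbr = 60 * 1.972332 * 7.452165 = 881.9 V

881.9


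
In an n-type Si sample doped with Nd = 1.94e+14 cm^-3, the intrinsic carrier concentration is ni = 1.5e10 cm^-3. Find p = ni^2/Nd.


Step 1: Since Nd >> ni, n ≈ Nd = 1.94e+14 cm^-3
Step 2: p = ni^2 / n = (1.5e10)^2 / 1.94e+14
Step 3: p = 2.25e20 / 1.94e+14 = 1.16e+06 cm^-3

1.16e+06


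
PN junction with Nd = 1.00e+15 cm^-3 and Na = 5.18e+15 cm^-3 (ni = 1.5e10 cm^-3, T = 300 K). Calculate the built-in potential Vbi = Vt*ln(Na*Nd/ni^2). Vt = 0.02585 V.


Step 1: Compute Na*Nd/ni^2 = 5.18e+15 * 1.00e+15 / (1.5e10)^2 = 2.3022e+10
Step 2: ln(2.3022e+10) = 23.8597
Step 3: Vbi = 0.02585 * 23.8597 = 0.617 V

0.617


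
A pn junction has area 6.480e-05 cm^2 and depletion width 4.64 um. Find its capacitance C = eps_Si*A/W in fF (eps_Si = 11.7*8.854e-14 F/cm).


Step 1: eps_Si = 11.7 * 8.854e-14 = 1.035918e-12 F/cm
Step 2: W in cm = 4.64 * 1e-4 = 4.64e-04 cm
Step 3: C = 1.035918e-12 * 6.480e-05 / 4.64e-04 = 1.446713e-13 F
Step 4: C = 144.67 fF

144.67


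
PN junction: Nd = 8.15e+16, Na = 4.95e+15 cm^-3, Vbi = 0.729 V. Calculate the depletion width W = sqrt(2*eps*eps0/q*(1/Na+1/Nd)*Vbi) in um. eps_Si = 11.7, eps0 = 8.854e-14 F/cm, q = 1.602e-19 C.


Step 1: 1/Na + 1/Nd = 1/4.95e+15 + 1/8.15e+16 = 2.14290e-16
Step 2: 2*eps*eps0/q = 2*11.7*8.854e-14/1.602e-19 = 1.293281e+07
Step 3: W^2 = 1.293281e+07 * 2.14290e-16 * 0.729 = 2.02033e-09
Step 4: W = sqrt(2.02033e-09) = 4.495e-05 cm = 0.4495 um

0.4495


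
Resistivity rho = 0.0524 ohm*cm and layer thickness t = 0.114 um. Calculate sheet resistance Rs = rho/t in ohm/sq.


Step 1: Convert thickness to cm: t = 0.114 um = 1.1400e-05 cm
Step 2: Rs = rho / t = 0.0524 / 1.1400e-05
Step 3: Rs = 4596.5 ohm/sq

4596.5


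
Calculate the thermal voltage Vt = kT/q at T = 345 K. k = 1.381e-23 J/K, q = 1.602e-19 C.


Step 1: kT = 1.381e-23 * 345 = 4.76445e-21 J
Step 2: Vt = kT/q = 4.76445e-21 / 1.602e-19
Step 3: Vt = 0.02974 V

0.02974


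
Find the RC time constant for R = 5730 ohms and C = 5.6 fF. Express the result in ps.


Step 1: tau = R * C
Step 2: tau = 5730 * 5.6 fF = 5730 * 5.6e-15 F
Step 3: tau = 3.2088e-11 s = 32.088 ps

32.088


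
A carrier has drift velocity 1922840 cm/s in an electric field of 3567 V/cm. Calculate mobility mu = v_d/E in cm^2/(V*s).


Step 1: mu = v_d / E
Step 2: mu = 1922840 / 3567
Step 3: mu = 539.06 cm^2/(V*s)

539.06


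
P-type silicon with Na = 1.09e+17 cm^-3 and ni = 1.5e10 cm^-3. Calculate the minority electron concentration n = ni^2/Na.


Step 1: Majority hole concentration p ≈ Na = 1.09e+17 cm^-3
Step 2: n = ni^2 / Na = (1.5e10)^2 / 1.09e+17
Step 3: n = 2.06e+03 cm^-3

2.06e+03


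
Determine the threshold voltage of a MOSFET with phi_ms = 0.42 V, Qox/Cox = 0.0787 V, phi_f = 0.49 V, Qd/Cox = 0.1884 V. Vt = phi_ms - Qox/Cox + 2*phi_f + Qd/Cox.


Step 1: Vt = phi_ms - Qox/Cox + 2*phi_f + Qd/Cox
Step 2: Vt = 0.42 - 0.0787 + 2*0.49 + 0.1884
Step 3: Vt = 0.42 - 0.0787 + 0.98 + 0.1884
Step 4: Vt = 1.5097 V

1.5097


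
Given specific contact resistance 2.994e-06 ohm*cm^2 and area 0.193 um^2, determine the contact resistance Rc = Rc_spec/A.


Step 1: Convert area to cm^2: 0.193 um^2 = 1.9300e-09 cm^2
Step 2: Rc = Rc_spec / A = 2.994e-06 / 1.9300e-09
Step 3: Rc = 1.55e+03 ohms

1.55e+03


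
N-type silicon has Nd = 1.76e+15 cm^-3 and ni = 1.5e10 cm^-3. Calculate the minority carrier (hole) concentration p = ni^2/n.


Step 1: Since Nd >> ni, n ≈ Nd = 1.76e+15 cm^-3
Step 2: p = ni^2 / n = (1.5e10)^2 / 1.76e+15
Step 3: p = 2.25e20 / 1.76e+15 = 1.28e+05 cm^-3

1.28e+05


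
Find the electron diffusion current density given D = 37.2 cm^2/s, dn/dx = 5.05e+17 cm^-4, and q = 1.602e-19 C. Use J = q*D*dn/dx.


Step 1: J = q * D * (dn/dx)
Step 2: J = 1.602e-19 * 37.2 * 5.05e+17
Step 3: J = 3.01e+00 A/cm^2

3.01e+00


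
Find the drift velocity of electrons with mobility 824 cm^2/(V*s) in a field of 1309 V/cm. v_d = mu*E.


Step 1: v_d = mu * E
Step 2: v_d = 824 * 1309 = 1078616
Step 3: v_d = 1.08e+06 cm/s

1.08e+06


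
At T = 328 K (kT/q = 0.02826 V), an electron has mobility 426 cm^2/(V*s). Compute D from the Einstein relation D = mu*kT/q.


Step 1: D = mu * (kT/q)
Step 2: D = 426 * 0.02826
Step 3: D = 12.04 cm^2/s

12.04


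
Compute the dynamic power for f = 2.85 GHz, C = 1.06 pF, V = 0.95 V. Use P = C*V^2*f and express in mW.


Step 1: V^2 = 0.95^2 = 0.9025 V^2
Step 2: P = C*V^2*f = 1.06e-12 F * 0.9025 * 2.85e9 Hz
Step 3: P = 2.7264525e-03 W
Step 4: P = 2.726 mW

2.726


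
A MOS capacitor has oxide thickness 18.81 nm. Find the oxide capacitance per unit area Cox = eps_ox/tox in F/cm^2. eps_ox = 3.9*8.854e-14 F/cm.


Step 1: eps_ox = 3.9 * 8.854e-14 = 3.45306e-13 F/cm
Step 2: tox in cm = 18.81 nm * 1e-7 = 1.8810e-06 cm
Step 3: Cox = 3.45306e-13 / 1.8810e-06 = 1.84e-07 F/cm^2

1.84e-07


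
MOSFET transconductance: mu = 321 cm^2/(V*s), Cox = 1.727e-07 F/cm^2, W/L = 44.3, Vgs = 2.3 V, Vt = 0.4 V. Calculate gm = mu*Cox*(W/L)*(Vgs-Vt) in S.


Step 1: Vov = Vgs - Vt = 2.3 - 0.4 = 1.9 V
Step 2: gm = mu * Cox * (W/L) * Vov
Step 3: gm = 321 * 1.727e-07 * 44.3 * 1.9 = 4.67e-03 S

4.67e-03


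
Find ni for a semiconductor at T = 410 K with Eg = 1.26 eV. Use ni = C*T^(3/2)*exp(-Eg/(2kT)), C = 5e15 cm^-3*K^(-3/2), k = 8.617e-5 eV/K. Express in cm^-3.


Step 1: Compute kT = 8.617e-5 * 410 = 0.0353297 eV
Step 2: Exponent = -Eg/(2kT) = -1.26/(2*0.0353297) = -17.83202
Step 3: T^(3/2) = 410^1.5 = 8301.87
Step 4: ni = 5e15 * 8301.87 * exp(-17.83202) = 7.48e+11 cm^-3

7.48e+11


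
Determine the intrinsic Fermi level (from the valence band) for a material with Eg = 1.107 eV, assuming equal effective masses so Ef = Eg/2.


Step 1: For an intrinsic semiconductor, the Fermi level sits at midgap.
Step 2: Ef = Eg / 2 = 1.107 / 2 = 0.5535 eV

0.5535


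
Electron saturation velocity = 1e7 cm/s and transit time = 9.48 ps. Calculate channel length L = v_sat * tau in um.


Step 1: tau in seconds = 9.48 ps * 1e-12 = 9.4800e-12 s
Step 2: L = v_sat * tau = 1e7 * 9.4800e-12 = 9.4800e-05 cm
Step 3: L in um = 9.4800e-05 * 1e4 = 0.948 um

0.948


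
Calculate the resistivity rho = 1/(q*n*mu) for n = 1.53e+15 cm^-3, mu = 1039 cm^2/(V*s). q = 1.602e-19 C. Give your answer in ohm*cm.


Step 1: sigma = q * n * mu = 1.602e-19 * 1.53e+15 * 1039 = 2.54665e-01 S/cm
Step 2: rho = 1 / sigma = 1 / 2.54665e-01 = 3.927 ohm*cm

3.927


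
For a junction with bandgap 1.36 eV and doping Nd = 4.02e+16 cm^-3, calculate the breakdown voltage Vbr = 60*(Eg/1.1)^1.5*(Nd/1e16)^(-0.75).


Step 1: Eg/1.1 = 1.36/1.1 = 1.236364
Step 2: (Eg/1.1)^1.5 = 1.236364^1.5 = 1.374737
Step 3: (Nd/1e16)^(-0.75) = (4.02)^(-0.75) = 0.352233
Step 4: Vbr = 60 * 1.374737 * 0.352233 = 29.1 V

29.1


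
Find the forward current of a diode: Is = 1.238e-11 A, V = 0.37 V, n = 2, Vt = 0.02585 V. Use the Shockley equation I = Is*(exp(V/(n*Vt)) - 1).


Step 1: V/(n*Vt) = 0.37/(2*0.02585) = 7.1567
Step 2: exp(7.1567) = 1.2827e+03
Step 3: I = 1.238e-11 * (1.2827e+03 - 1) = 1.59e-08 A

1.59e-08


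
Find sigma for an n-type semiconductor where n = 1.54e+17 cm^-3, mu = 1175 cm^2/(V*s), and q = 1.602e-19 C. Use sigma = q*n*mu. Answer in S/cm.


Step 1: sigma = q * n * mu
Step 2: sigma = 1.602e-19 * 1.54e+17 * 1175
Step 3: sigma = 2.899e+01 S/cm

2.899e+01
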